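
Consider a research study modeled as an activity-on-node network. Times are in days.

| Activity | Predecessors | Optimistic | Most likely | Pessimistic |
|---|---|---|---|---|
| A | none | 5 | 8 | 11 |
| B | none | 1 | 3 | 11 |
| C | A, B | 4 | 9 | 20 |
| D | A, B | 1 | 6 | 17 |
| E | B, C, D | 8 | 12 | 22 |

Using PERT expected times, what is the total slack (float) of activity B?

4 days

te_A = (5 + 4·8 + 11)/6 = 48/6 = 8
te_B = (1 + 4·3 + 11)/6 = 24/6 = 4
te_C = (4 + 4·9 + 20)/6 = 60/6 = 10
te_D = (1 + 4·6 + 17)/6 = 42/6 = 7
te_E = (8 + 4·12 + 22)/6 = 78/6 = 13

Forward pass:
ES_A = 0; EF_A = 8
ES_B = 0; EF_B = 4
ES_C = max(EF_A=8, EF_B=4) = 8; EF_C = 8+10 = 18
ES_D = max(EF_A=8, EF_B=4) = 8; EF_D = 8+7 = 15
ES_E = max(EF_B=4, EF_C=18, EF_D=15) = 18; EF_E = 18+13 = 31
Expected project duration μ = 31 days. Critical path: A → C → E.

Backward pass:
LF_E = 31; LS_E = 31−13 = 18
LF_D = LS_E = 18; LS_D = 18−7 = 11
LF_C = LS_E = 18; LS_C = 18−10 = 8
LF_B = min(LS_C=8, LS_D=11, LS_E=18) = 8; LS_B = 8−4 = 4
LF_A = min(LS_C=8, LS_D=11) = 8; LS_A = 8−8 = 0
Slack_B = LS_B − ES_B = 4 − 0 = 4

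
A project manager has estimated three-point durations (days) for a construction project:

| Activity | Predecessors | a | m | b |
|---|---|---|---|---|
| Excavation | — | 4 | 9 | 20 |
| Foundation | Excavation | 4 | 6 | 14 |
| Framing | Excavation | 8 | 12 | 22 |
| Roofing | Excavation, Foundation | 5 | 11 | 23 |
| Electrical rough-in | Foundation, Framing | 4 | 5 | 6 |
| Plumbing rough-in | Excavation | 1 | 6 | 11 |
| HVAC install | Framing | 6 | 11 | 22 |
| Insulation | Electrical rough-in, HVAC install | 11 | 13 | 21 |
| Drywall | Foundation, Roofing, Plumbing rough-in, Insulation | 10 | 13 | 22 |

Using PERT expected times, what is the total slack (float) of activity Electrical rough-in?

7 days

te_Excavation = (4 + 4·9 + 20)/6 = 60/6 = 10
te_Foundation = (4 + 4·6 + 14)/6 = 42/6 = 7
te_Framing = (8 + 4·12 + 22)/6 = 78/6 = 13
te_Roofing = (5 + 4·11 + 23)/6 = 72/6 = 12
te_Electrical rough-in = (4 + 4·5 + 6)/6 = 30/6 = 5
te_Plumbing rough-in = (1 + 4·6 + 11)/6 = 36/6 = 6
te_HVAC install = (6 + 4·11 + 22)/6 = 72/6 = 12
te_Insulation = (11 + 4·13 + 21)/6 = 84/6 = 14
te_Drywall = (10 + 4·13 + 22)/6 = 84/6 = 14

Forward pass:
ES_Excavation = 0; EF_Excavation = 10
ES_Foundation = 10; EF_Foundation = 10+7 = 17
ES_Framing = 10; EF_Framing = 10+13 = 23
ES_Roofing = max(EF_Excavation=10, EF_Foundation=17) = 17; EF_Roofing = 17+12 = 29
ES_Electrical rough-in = max(EF_Foundation=17, EF_Framing=23) = 23; EF_Electrical rough-in = 23+5 = 28
ES_Plumbing rough-in = 10; EF_Plumbing rough-in = 10+6 = 16
ES_HVAC install = 23; EF_HVAC install = 23+12 = 35
ES_Insulation = max(EF_Electrical rough-in=28, EF_HVAC install=35) = 35; EF_Insulation = 35+14 = 49
ES_Drywall = max(EF_Foundation=17, EF_Roofing=29, EF_Plumbing rough-in=16, EF_Insulation=49) = 49; EF_Drywall = 49+14 = 63
Expected project duration μ = 63 days. Critical path: Excavation → Framing → HVAC install → Insulation → Drywall.

Backward pass:
LF_Drywall = 63; LS_Drywall = 63−14 = 49
LF_Insulation = LS_Drywall = 49; LS_Insulation = 49−14 = 35
LF_HVAC install = LS_Insulation = 35; LS_HVAC install = 35−12 = 23
LF_Plumbing rough-in = LS_Drywall = 49; LS_Plumbing rough-in = 49−6 = 43
LF_Electrical rough-in = LS_Insulation = 35; LS_Electrical rough-in = 35−5 = 30
LF_Roofing = LS_Drywall = 49; LS_Roofing = 49−12 = 37
LF_Framing = min(LS_Electrical rough-in=30, LS_HVAC install=23) = 23; LS_Framing = 23−13 = 10
LF_Foundation = min(LS_Roofing=37, LS_Electrical rough-in=30, LS_Drywall=49) = 30; LS_Foundation = 30−7 = 23
LF_Excavation = min(LS_Foundation=23, LS_Framing=10, LS_Roofing=37, LS_Plumbing rough-in=43) = 10; LS_Excavation = 10−10 = 0
Slack_Electrical rough-in = LS_Electrical rough-in − ES_Electrical rough-in = 30 − 23 = 7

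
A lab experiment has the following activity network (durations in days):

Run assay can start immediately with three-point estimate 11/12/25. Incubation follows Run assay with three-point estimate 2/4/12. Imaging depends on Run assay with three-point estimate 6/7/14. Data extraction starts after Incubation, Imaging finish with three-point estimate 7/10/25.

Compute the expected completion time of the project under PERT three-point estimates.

34 days

te_Run assay = (11 + 4·12 + 25)/6 = 84/6 = 14
te_Incubation = (2 + 4·4 + 12)/6 = 30/6 = 5
te_Imaging = (6 + 4·7 + 14)/6 = 48/6 = 8
te_Data extraction = (7 + 4·10 + 25)/6 = 72/6 = 12

Forward pass:
ES_Run assay = 0; EF_Run assay = 14
ES_Incubation = 14; EF_Incubation = 14+5 = 19
ES_Imaging = 14; EF_Imaging = 14+8 = 22
ES_Data extraction = max(EF_Incubation=19, EF_Imaging=22) = 22; EF_Data extraction = 22+12 = 34
Expected project duration μ = 34 days. Critical path: Run assay → Imaging → Data extraction.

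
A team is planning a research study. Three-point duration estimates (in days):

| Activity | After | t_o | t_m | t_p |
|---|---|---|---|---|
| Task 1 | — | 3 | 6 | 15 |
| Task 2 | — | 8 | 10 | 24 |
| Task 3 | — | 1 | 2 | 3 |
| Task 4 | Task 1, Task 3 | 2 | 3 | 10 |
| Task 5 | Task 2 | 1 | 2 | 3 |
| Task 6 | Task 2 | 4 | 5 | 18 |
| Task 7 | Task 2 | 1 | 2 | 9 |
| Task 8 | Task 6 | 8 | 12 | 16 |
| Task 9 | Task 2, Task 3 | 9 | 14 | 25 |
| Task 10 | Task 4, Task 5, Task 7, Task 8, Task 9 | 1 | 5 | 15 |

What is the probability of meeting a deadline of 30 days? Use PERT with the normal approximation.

0.058

te_Task 1 = (3 + 4·6 + 15)/6 = 42/6 = 7; σ²_Task 1 = ((15−3)/6)² = 4.000
te_Task 2 = (8 + 4·10 + 24)/6 = 72/6 = 12; σ²_Task 2 = ((24−8)/6)² = 7.111
te_Task 3 = (1 + 4·2 + 3)/6 = 12/6 = 2; σ²_Task 3 = ((3−1)/6)² = 0.111
te_Task 4 = (2 + 4·3 + 10)/6 = 24/6 = 4; σ²_Task 4 = ((10−2)/6)² = 1.778
te_Task 5 = (1 + 4·2 + 3)/6 = 12/6 = 2; σ²_Task 5 = ((3−1)/6)² = 0.111
te_Task 6 = (4 + 4·5 + 18)/6 = 42/6 = 7; σ²_Task 6 = ((18−4)/6)² = 5.444
te_Task 7 = (1 + 4·2 + 9)/6 = 18/6 = 3; σ²_Task 7 = ((9−1)/6)² = 1.778
te_Task 8 = (8 + 4·12 + 16)/6 = 72/6 = 12; σ²_Task 8 = ((16−8)/6)² = 1.778
te_Task 9 = (9 + 4·14 + 25)/6 = 90/6 = 15; σ²_Task 9 = ((25−9)/6)² = 7.111
te_Task 10 = (1 + 4·5 + 15)/6 = 36/6 = 6; σ²_Task 10 = ((15−1)/6)² = 5.444

Forward pass:
ES_Task 1 = 0; EF_Task 1 = 7
ES_Task 2 = 0; EF_Task 2 = 12
ES_Task 3 = 0; EF_Task 3 = 2
ES_Task 4 = max(EF_Task 1=7, EF_Task 3=2) = 7; EF_Task 4 = 7+4 = 11
ES_Task 5 = 12; EF_Task 5 = 12+2 = 14
ES_Task 6 = 12; EF_Task 6 = 12+7 = 19
ES_Task 7 = 12; EF_Task 7 = 12+3 = 15
ES_Task 8 = 19; EF_Task 8 = 19+12 = 31
ES_Task 9 = max(EF_Task 2=12, EF_Task 3=2) = 12; EF_Task 9 = 12+15 = 27
ES_Task 10 = max(EF_Task 4=11, EF_Task 5=14, EF_Task 7=15, EF_Task 8=31, EF_Task 9=27) = 31; EF_Task 10 = 31+6 = 37
Expected project duration μ = 37 days. Critical path: Task 2 → Task 6 → Task 8 → Task 10.

Variance along critical path = 7.111 + 5.444 + 1.778 + 5.444 = 19.778; σ = √19.778 = 4.447 days.
Z = (30 − 37) / 4.447 = -1.574
P(T ≤ 30) = Φ(-1.574) ≈ 0.058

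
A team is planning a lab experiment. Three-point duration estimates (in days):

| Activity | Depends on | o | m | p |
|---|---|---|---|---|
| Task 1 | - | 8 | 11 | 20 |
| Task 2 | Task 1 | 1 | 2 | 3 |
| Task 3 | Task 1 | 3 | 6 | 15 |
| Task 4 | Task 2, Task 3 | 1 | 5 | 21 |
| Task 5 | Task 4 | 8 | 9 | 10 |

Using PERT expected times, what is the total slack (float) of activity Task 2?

5 days

te_Task 1 = (8 + 4·11 + 20)/6 = 72/6 = 12
te_Task 2 = (1 + 4·2 + 3)/6 = 12/6 = 2
te_Task 3 = (3 + 4·6 + 15)/6 = 42/6 = 7
te_Task 4 = (1 + 4·5 + 21)/6 = 42/6 = 7
te_Task 5 = (8 + 4·9 + 10)/6 = 54/6 = 9

Forward pass:
ES_Task 1 = 0; EF_Task 1 = 12
ES_Task 2 = 12; EF_Task 2 = 12+2 = 14
ES_Task 3 = 12; EF_Task 3 = 12+7 = 19
ES_Task 4 = max(EF_Task 2=14, EF_Task 3=19) = 19; EF_Task 4 = 19+7 = 26
ES_Task 5 = 26; EF_Task 5 = 26+9 = 35
Expected project duration μ = 35 days. Critical path: Task 1 → Task 3 → Task 4 → Task 5.

Backward pass:
LF_Task 5 = 35; LS_Task 5 = 35−9 = 26
LF_Task 4 = LS_Task 5 = 26; LS_Task 4 = 26−7 = 19
LF_Task 3 = LS_Task 4 = 19; LS_Task 3 = 19−7 = 12
LF_Task 2 = LS_Task 4 = 19; LS_Task 2 = 19−2 = 17
LF_Task 1 = min(LS_Task 2=17, LS_Task 3=12) = 12; LS_Task 1 = 12−12 = 0
Slack_Task 2 = LS_Task 2 − ES_Task 2 = 17 − 12 = 5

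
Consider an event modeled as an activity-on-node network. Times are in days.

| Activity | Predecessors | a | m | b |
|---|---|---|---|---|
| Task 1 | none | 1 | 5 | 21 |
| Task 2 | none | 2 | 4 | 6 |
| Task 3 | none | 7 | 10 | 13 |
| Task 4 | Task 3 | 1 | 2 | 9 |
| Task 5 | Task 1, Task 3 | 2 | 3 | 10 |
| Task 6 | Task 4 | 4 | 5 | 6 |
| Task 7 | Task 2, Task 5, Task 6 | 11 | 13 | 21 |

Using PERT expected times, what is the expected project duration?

te_Task 1 = (1 + 4·5 + 21)/6 = 42/6 = 7
te_Task 2 = (2 + 4·4 + 6)/6 = 24/6 = 4
te_Task 3 = (7 + 4·10 + 13)/6 = 60/6 = 10
te_Task 4 = (1 + 4·2 + 9)/6 = 18/6 = 3
te_Task 5 = (2 + 4·3 + 10)/6 = 24/6 = 4
te_Task 6 = (4 + 4·5 + 6)/6 = 30/6 = 5
te_Task 7 = (11 + 4·13 + 21)/6 = 84/6 = 14

Forward pass:
ES_Task 1 = 0; EF_Task 1 = 7
ES_Task 2 = 0; EF_Task 2 = 4
ES_Task 3 = 0; EF_Task 3 = 10
ES_Task 4 = 10; EF_Task 4 = 10+3 = 13
ES_Task 5 = max(EF_Task 1=7, EF_Task 3=10) = 10; EF_Task 5 = 10+4 = 14
ES_Task 6 = 13; EF_Task 6 = 13+5 = 18
ES_Task 7 = max(EF_Task 2=4, EF_Task 5=14, EF_Task 6=18) = 18; EF_Task 7 = 18+14 = 32
Expected project duration μ = 32 days. Critical path: Task 3 → Task 4 → Task 6 → Task 7.

32 days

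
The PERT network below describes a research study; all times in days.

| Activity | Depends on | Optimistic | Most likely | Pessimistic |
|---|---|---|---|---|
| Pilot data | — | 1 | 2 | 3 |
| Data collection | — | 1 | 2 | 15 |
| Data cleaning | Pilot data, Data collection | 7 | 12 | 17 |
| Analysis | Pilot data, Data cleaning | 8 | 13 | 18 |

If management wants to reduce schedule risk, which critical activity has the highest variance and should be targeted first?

Data collection

te_Pilot data = (1 + 4·2 + 3)/6 = 12/6 = 2; σ²_Pilot data = ((3−1)/6)² = 0.111
te_Data collection = (1 + 4·2 + 15)/6 = 24/6 = 4; σ²_Data collection = ((15−1)/6)² = 5.444
te_Data cleaning = (7 + 4·12 + 17)/6 = 72/6 = 12; σ²_Data cleaning = ((17−7)/6)² = 2.778
te_Analysis = (8 + 4·13 + 18)/6 = 78/6 = 13; σ²_Analysis = ((18−8)/6)² = 2.778

Forward pass:
ES_Pilot data = 0; EF_Pilot data = 2
ES_Data collection = 0; EF_Data collection = 4
ES_Data cleaning = max(EF_Pilot data=2, EF_Data collection=4) = 4; EF_Data cleaning = 4+12 = 16
ES_Analysis = max(EF_Pilot data=2, EF_Data cleaning=16) = 16; EF_Analysis = 16+13 = 29
Expected project duration μ = 29 days. Critical path: Data collection → Data cleaning → Analysis.

Variances on critical path: σ²_Data collection=5.444, σ²_Data cleaning=2.778, σ²_Analysis=2.778.
Largest is σ²_Data collection = 5.444.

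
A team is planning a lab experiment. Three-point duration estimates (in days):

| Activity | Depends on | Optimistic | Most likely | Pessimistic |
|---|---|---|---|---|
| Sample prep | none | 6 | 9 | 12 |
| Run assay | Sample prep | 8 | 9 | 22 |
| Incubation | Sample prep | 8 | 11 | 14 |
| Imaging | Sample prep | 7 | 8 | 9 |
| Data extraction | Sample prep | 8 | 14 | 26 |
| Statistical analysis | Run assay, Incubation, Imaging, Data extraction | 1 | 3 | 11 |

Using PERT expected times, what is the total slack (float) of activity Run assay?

4 days

te_Sample prep = (6 + 4·9 + 12)/6 = 54/6 = 9
te_Run assay = (8 + 4·9 + 22)/6 = 66/6 = 11
te_Incubation = (8 + 4·11 + 14)/6 = 66/6 = 11
te_Imaging = (7 + 4·8 + 9)/6 = 48/6 = 8
te_Data extraction = (8 + 4·14 + 26)/6 = 90/6 = 15
te_Statistical analysis = (1 + 4·3 + 11)/6 = 24/6 = 4

Forward pass:
ES_Sample prep = 0; EF_Sample prep = 9
ES_Run assay = 9; EF_Run assay = 9+11 = 20
ES_Incubation = 9; EF_Incubation = 9+11 = 20
ES_Imaging = 9; EF_Imaging = 9+8 = 17
ES_Data extraction = 9; EF_Data extraction = 9+15 = 24
ES_Statistical analysis = max(EF_Run assay=20, EF_Incubation=20, EF_Imaging=17, EF_Data extraction=24) = 24; EF_Statistical analysis = 24+4 = 28
Expected project duration μ = 28 days. Critical path: Sample prep → Data extraction → Statistical analysis.

Backward pass:
LF_Statistical analysis = 28; LS_Statistical analysis = 28−4 = 24
LF_Data extraction = LS_Statistical analysis = 24; LS_Data extraction = 24−15 = 9
LF_Imaging = LS_Statistical analysis = 24; LS_Imaging = 24−8 = 16
LF_Incubation = LS_Statistical analysis = 24; LS_Incubation = 24−11 = 13
LF_Run assay = LS_Statistical analysis = 24; LS_Run assay = 24−11 = 13
LF_Sample prep = min(LS_Run assay=13, LS_Incubation=13, LS_Imaging=16, LS_Data extraction=9) = 9; LS_Sample prep = 9−9 = 0
Slack_Run assay = LS_Run assay − ES_Run assay = 13 − 9 = 4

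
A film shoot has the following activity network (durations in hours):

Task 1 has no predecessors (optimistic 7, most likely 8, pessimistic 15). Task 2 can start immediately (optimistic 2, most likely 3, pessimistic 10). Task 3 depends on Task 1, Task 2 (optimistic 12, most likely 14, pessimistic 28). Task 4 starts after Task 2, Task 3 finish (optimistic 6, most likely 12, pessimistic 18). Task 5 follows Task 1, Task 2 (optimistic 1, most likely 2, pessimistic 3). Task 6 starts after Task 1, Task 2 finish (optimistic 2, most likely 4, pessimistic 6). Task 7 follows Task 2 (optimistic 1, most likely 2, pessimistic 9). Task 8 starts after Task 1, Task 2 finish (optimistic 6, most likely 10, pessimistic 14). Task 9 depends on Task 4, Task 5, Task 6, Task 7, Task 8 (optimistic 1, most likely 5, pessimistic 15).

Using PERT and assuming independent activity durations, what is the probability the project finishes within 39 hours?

0.175

te_Task 1 = (7 + 4·8 + 15)/6 = 54/6 = 9; σ²_Task 1 = ((15−7)/6)² = 1.778
te_Task 2 = (2 + 4·3 + 10)/6 = 24/6 = 4; σ²_Task 2 = ((10−2)/6)² = 1.778
te_Task 3 = (12 + 4·14 + 28)/6 = 96/6 = 16; σ²_Task 3 = ((28−12)/6)² = 7.111
te_Task 4 = (6 + 4·12 + 18)/6 = 72/6 = 12; σ²_Task 4 = ((18−6)/6)² = 4.000
te_Task 5 = (1 + 4·2 + 3)/6 = 12/6 = 2; σ²_Task 5 = ((3−1)/6)² = 0.111
te_Task 6 = (2 + 4·4 + 6)/6 = 24/6 = 4; σ²_Task 6 = ((6−2)/6)² = 0.444
te_Task 7 = (1 + 4·2 + 9)/6 = 18/6 = 3; σ²_Task 7 = ((9−1)/6)² = 1.778
te_Task 8 = (6 + 4·10 + 14)/6 = 60/6 = 10; σ²_Task 8 = ((14−6)/6)² = 1.778
te_Task 9 = (1 + 4·5 + 15)/6 = 36/6 = 6; σ²_Task 9 = ((15−1)/6)² = 5.444

Forward pass:
ES_Task 1 = 0; EF_Task 1 = 9
ES_Task 2 = 0; EF_Task 2 = 4
ES_Task 3 = max(EF_Task 1=9, EF_Task 2=4) = 9; EF_Task 3 = 9+16 = 25
ES_Task 4 = max(EF_Task 2=4, EF_Task 3=25) = 25; EF_Task 4 = 25+12 = 37
ES_Task 5 = max(EF_Task 1=9, EF_Task 2=4) = 9; EF_Task 5 = 9+2 = 11
ES_Task 6 = max(EF_Task 1=9, EF_Task 2=4) = 9; EF_Task 6 = 9+4 = 13
ES_Task 7 = 4; EF_Task 7 = 4+3 = 7
ES_Task 8 = max(EF_Task 1=9, EF_Task 2=4) = 9; EF_Task 8 = 9+10 = 19
ES_Task 9 = max(EF_Task 4=37, EF_Task 5=11, EF_Task 6=13, EF_Task 7=7, EF_Task 8=19) = 37; EF_Task 9 = 37+6 = 43
Expected project duration μ = 43 hours. Critical path: Task 1 → Task 3 → Task 4 → Task 9.

Variance along critical path = 1.778 + 7.111 + 4.000 + 5.444 = 18.333; σ = √18.333 = 4.282 hours.
Z = (39 − 43) / 4.282 = -0.934
P(T ≤ 39) = Φ(-0.934) ≈ 0.175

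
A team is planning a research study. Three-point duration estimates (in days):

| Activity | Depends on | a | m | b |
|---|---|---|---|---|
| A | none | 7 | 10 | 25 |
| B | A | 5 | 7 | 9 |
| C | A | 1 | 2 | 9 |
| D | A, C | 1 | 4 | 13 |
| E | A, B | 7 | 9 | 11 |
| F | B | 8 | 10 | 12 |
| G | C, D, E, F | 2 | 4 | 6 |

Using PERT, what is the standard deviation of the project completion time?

3.21 days

te_A = (7 + 4·10 + 25)/6 = 72/6 = 12; σ²_A = ((25−7)/6)² = 9.000
te_B = (5 + 4·7 + 9)/6 = 42/6 = 7; σ²_B = ((9−5)/6)² = 0.444
te_C = (1 + 4·2 + 9)/6 = 18/6 = 3; σ²_C = ((9−1)/6)² = 1.778
te_D = (1 + 4·4 + 13)/6 = 30/6 = 5; σ²_D = ((13−1)/6)² = 4.000
te_E = (7 + 4·9 + 11)/6 = 54/6 = 9; σ²_E = ((11−7)/6)² = 0.444
te_F = (8 + 4·10 + 12)/6 = 60/6 = 10; σ²_F = ((12−8)/6)² = 0.444
te_G = (2 + 4·4 + 6)/6 = 24/6 = 4; σ²_G = ((6−2)/6)² = 0.444

Forward pass:
ES_A = 0; EF_A = 12
ES_B = 12; EF_B = 12+7 = 19
ES_C = 12; EF_C = 12+3 = 15
ES_D = max(EF_A=12, EF_C=15) = 15; EF_D = 15+5 = 20
ES_E = max(EF_A=12, EF_B=19) = 19; EF_E = 19+9 = 28
ES_F = 19; EF_F = 19+10 = 29
ES_G = max(EF_C=15, EF_D=20, EF_E=28, EF_F=29) = 29; EF_G = 29+4 = 33
Expected project duration μ = 33 days. Critical path: A → B → F → G.

Variance along critical path = 9.000 + 0.444 + 0.444 + 0.444 = 10.333
σ = √10.333 = 3.215 days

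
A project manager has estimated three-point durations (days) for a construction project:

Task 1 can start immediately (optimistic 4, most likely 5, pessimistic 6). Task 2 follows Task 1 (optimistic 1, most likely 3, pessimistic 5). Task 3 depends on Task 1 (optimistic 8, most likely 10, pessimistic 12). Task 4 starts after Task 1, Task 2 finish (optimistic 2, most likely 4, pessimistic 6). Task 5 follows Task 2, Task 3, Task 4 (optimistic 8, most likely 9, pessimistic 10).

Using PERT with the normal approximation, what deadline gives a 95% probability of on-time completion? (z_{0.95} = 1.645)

25.3 days

te_Task 1 = (4 + 4·5 + 6)/6 = 30/6 = 5; σ²_Task 1 = ((6−4)/6)² = 0.111
te_Task 2 = (1 + 4·3 + 5)/6 = 18/6 = 3; σ²_Task 2 = ((5−1)/6)² = 0.444
te_Task 3 = (8 + 4·10 + 12)/6 = 60/6 = 10; σ²_Task 3 = ((12−8)/6)² = 0.444
te_Task 4 = (2 + 4·4 + 6)/6 = 24/6 = 4; σ²_Task 4 = ((6−2)/6)² = 0.444
te_Task 5 = (8 + 4·9 + 10)/6 = 54/6 = 9; σ²_Task 5 = ((10−8)/6)² = 0.111

Forward pass:
ES_Task 1 = 0; EF_Task 1 = 5
ES_Task 2 = 5; EF_Task 2 = 5+3 = 8
ES_Task 3 = 5; EF_Task 3 = 5+10 = 15
ES_Task 4 = max(EF_Task 1=5, EF_Task 2=8) = 8; EF_Task 4 = 8+4 = 12
ES_Task 5 = max(EF_Task 2=8, EF_Task 3=15, EF_Task 4=12) = 15; EF_Task 5 = 15+9 = 24
Expected project duration μ = 24 days. Critical path: Task 1 → Task 3 → Task 5.

Variance along critical path = 0.111 + 0.444 + 0.111 = 0.667; σ = 0.816 days.
D = μ + z·σ = 24 + 1.645·0.816 = 25.3 days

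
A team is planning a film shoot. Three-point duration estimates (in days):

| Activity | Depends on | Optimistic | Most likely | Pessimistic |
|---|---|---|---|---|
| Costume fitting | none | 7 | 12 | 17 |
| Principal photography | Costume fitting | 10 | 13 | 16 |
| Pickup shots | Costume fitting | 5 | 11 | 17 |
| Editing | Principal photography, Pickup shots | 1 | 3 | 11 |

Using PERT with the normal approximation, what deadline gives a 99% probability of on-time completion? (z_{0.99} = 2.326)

te_Costume fitting = (7 + 4·12 + 17)/6 = 72/6 = 12; σ²_Costume fitting = ((17−7)/6)² = 2.778
te_Principal photography = (10 + 4·13 + 16)/6 = 78/6 = 13; σ²_Principal photography = ((16−10)/6)² = 1.000
te_Pickup shots = (5 + 4·11 + 17)/6 = 66/6 = 11; σ²_Pickup shots = ((17−5)/6)² = 4.000
te_Editing = (1 + 4·3 + 11)/6 = 24/6 = 4; σ²_Editing = ((11−1)/6)² = 2.778

Forward pass:
ES_Costume fitting = 0; EF_Costume fitting = 12
ES_Principal photography = 12; EF_Principal photography = 12+13 = 25
ES_Pickup shots = 12; EF_Pickup shots = 12+11 = 23
ES_Editing = max(EF_Principal photography=25, EF_Pickup shots=23) = 25; EF_Editing = 25+4 = 29
Expected project duration μ = 29 days. Critical path: Costume fitting → Principal photography → Editing.

Variance along critical path = 2.778 + 1.000 + 2.778 = 6.556; σ = 2.560 days.
D = μ + z·σ = 29 + 2.326·2.560 = 35.0 days

35.0 days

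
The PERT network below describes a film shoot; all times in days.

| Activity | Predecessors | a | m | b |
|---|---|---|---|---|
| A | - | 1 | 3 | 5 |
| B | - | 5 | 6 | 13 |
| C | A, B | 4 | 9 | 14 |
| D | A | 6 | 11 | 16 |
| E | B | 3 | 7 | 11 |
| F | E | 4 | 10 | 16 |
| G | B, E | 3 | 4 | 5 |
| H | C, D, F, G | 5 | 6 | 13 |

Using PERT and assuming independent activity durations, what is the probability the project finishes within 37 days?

0.975

te_A = (1 + 4·3 + 5)/6 = 18/6 = 3; σ²_A = ((5−1)/6)² = 0.444
te_B = (5 + 4·6 + 13)/6 = 42/6 = 7; σ²_B = ((13−5)/6)² = 1.778
te_C = (4 + 4·9 + 14)/6 = 54/6 = 9; σ²_C = ((14−4)/6)² = 2.778
te_D = (6 + 4·11 + 16)/6 = 66/6 = 11; σ²_D = ((16−6)/6)² = 2.778
te_E = (3 + 4·7 + 11)/6 = 42/6 = 7; σ²_E = ((11−3)/6)² = 1.778
te_F = (4 + 4·10 + 16)/6 = 60/6 = 10; σ²_F = ((16−4)/6)² = 4.000
te_G = (3 + 4·4 + 5)/6 = 24/6 = 4; σ²_G = ((5−3)/6)² = 0.111
te_H = (5 + 4·6 + 13)/6 = 42/6 = 7; σ²_H = ((13−5)/6)² = 1.778

Forward pass:
ES_A = 0; EF_A = 3
ES_B = 0; EF_B = 7
ES_C = max(EF_A=3, EF_B=7) = 7; EF_C = 7+9 = 16
ES_D = 3; EF_D = 3+11 = 14
ES_E = 7; EF_E = 7+7 = 14
ES_F = 14; EF_F = 14+10 = 24
ES_G = max(EF_B=7, EF_E=14) = 14; EF_G = 14+4 = 18
ES_H = max(EF_C=16, EF_D=14, EF_F=24, EF_G=18) = 24; EF_H = 24+7 = 31
Expected project duration μ = 31 days. Critical path: B → E → F → H.

Variance along critical path = 1.778 + 1.778 + 4.000 + 1.778 = 9.333; σ = √9.333 = 3.055 days.
Z = (37 − 31) / 3.055 = 1.964
P(T ≤ 37) = Φ(1.964) ≈ 0.975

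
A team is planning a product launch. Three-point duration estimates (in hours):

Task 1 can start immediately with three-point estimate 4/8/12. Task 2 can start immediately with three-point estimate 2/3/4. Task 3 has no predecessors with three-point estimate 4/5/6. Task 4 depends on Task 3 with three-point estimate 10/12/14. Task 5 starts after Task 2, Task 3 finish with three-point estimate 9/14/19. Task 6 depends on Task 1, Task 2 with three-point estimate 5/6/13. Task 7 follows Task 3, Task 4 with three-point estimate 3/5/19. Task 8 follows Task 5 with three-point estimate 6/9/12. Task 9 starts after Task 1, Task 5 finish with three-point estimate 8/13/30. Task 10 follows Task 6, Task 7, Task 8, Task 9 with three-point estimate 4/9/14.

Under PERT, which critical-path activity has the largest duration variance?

Task 9

te_Task 1 = (4 + 4·8 + 12)/6 = 48/6 = 8; σ²_Task 1 = ((12−4)/6)² = 1.778
te_Task 2 = (2 + 4·3 + 4)/6 = 18/6 = 3; σ²_Task 2 = ((4−2)/6)² = 0.111
te_Task 3 = (4 + 4·5 + 6)/6 = 30/6 = 5; σ²_Task 3 = ((6−4)/6)² = 0.111
te_Task 4 = (10 + 4·12 + 14)/6 = 72/6 = 12; σ²_Task 4 = ((14−10)/6)² = 0.444
te_Task 5 = (9 + 4·14 + 19)/6 = 84/6 = 14; σ²_Task 5 = ((19−9)/6)² = 2.778
te_Task 6 = (5 + 4·6 + 13)/6 = 42/6 = 7; σ²_Task 6 = ((13−5)/6)² = 1.778
te_Task 7 = (3 + 4·5 + 19)/6 = 42/6 = 7; σ²_Task 7 = ((19−3)/6)² = 7.111
te_Task 8 = (6 + 4·9 + 12)/6 = 54/6 = 9; σ²_Task 8 = ((12−6)/6)² = 1.000
te_Task 9 = (8 + 4·13 + 30)/6 = 90/6 = 15; σ²_Task 9 = ((30−8)/6)² = 13.444
te_Task 10 = (4 + 4·9 + 14)/6 = 54/6 = 9; σ²_Task 10 = ((14−4)/6)² = 2.778

Forward pass:
ES_Task 1 = 0; EF_Task 1 = 8
ES_Task 2 = 0; EF_Task 2 = 3
ES_Task 3 = 0; EF_Task 3 = 5
ES_Task 4 = 5; EF_Task 4 = 5+12 = 17
ES_Task 5 = max(EF_Task 2=3, EF_Task 3=5) = 5; EF_Task 5 = 5+14 = 19
ES_Task 6 = max(EF_Task 1=8, EF_Task 2=3) = 8; EF_Task 6 = 8+7 = 15
ES_Task 7 = max(EF_Task 3=5, EF_Task 4=17) = 17; EF_Task 7 = 17+7 = 24
ES_Task 8 = 19; EF_Task 8 = 19+9 = 28
ES_Task 9 = max(EF_Task 1=8, EF_Task 5=19) = 19; EF_Task 9 = 19+15 = 34
ES_Task 10 = max(EF_Task 6=15, EF_Task 7=24, EF_Task 8=28, EF_Task 9=34) = 34; EF_Task 10 = 34+9 = 43
Expected project duration μ = 43 hours. Critical path: Task 3 → Task 5 → Task 9 → Task 10.

Variances on critical path: σ²_Task 3=0.111, σ²_Task 5=2.778, σ²_Task 9=13.444, σ²_Task 10=2.778.
Largest is σ²_Task 9 = 13.444.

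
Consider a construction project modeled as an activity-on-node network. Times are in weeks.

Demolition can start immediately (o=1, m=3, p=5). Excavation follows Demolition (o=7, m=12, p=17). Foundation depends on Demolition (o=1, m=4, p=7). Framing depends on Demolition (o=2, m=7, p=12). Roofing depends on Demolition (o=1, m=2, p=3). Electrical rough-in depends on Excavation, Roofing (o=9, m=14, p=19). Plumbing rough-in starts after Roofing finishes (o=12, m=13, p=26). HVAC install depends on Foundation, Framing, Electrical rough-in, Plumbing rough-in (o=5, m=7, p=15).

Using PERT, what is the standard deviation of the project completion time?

2.96 weeks

te_Demolition = (1 + 4·3 + 5)/6 = 18/6 = 3; σ²_Demolition = ((5−1)/6)² = 0.444
te_Excavation = (7 + 4·12 + 17)/6 = 72/6 = 12; σ²_Excavation = ((17−7)/6)² = 2.778
te_Foundation = (1 + 4·4 + 7)/6 = 24/6 = 4; σ²_Foundation = ((7−1)/6)² = 1.000
te_Framing = (2 + 4·7 + 12)/6 = 42/6 = 7; σ²_Framing = ((12−2)/6)² = 2.778
te_Roofing = (1 + 4·2 + 3)/6 = 12/6 = 2; σ²_Roofing = ((3−1)/6)² = 0.111
te_Electrical rough-in = (9 + 4·14 + 19)/6 = 84/6 = 14; σ²_Electrical rough-in = ((19−9)/6)² = 2.778
te_Plumbing rough-in = (12 + 4·13 + 26)/6 = 90/6 = 15; σ²_Plumbing rough-in = ((26−12)/6)² = 5.444
te_HVAC install = (5 + 4·7 + 15)/6 = 48/6 = 8; σ²_HVAC install = ((15−5)/6)² = 2.778

Forward pass:
ES_Demolition = 0; EF_Demolition = 3
ES_Excavation = 3; EF_Excavation = 3+12 = 15
ES_Foundation = 3; EF_Foundation = 3+4 = 7
ES_Framing = 3; EF_Framing = 3+7 = 10
ES_Roofing = 3; EF_Roofing = 3+2 = 5
ES_Electrical rough-in = max(EF_Excavation=15, EF_Roofing=5) = 15; EF_Electrical rough-in = 15+14 = 29
ES_Plumbing rough-in = 5; EF_Plumbing rough-in = 5+15 = 20
ES_HVAC install = max(EF_Foundation=7, EF_Framing=10, EF_Electrical rough-in=29, EF_Plumbing rough-in=20) = 29; EF_HVAC install = 29+8 = 37
Expected project duration μ = 37 weeks. Critical path: Demolition → Excavation → Electrical rough-in → HVAC install.

Variance along critical path = 0.444 + 2.778 + 2.778 + 2.778 = 8.778
σ = √8.778 = 2.963 weeks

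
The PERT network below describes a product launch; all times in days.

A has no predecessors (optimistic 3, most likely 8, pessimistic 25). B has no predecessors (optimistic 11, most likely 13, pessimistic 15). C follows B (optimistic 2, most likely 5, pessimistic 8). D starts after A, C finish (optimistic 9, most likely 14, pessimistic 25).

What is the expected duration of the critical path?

te_A = (3 + 4·8 + 25)/6 = 60/6 = 10
te_B = (11 + 4·13 + 15)/6 = 78/6 = 13
te_C = (2 + 4·5 + 8)/6 = 30/6 = 5
te_D = (9 + 4·14 + 25)/6 = 90/6 = 15

Forward pass:
ES_A = 0; EF_A = 10
ES_B = 0; EF_B = 13
ES_C = 13; EF_C = 13+5 = 18
ES_D = max(EF_A=10, EF_C=18) = 18; EF_D = 18+15 = 33
Expected project duration μ = 33 days. Critical path: B → C → D.

33 days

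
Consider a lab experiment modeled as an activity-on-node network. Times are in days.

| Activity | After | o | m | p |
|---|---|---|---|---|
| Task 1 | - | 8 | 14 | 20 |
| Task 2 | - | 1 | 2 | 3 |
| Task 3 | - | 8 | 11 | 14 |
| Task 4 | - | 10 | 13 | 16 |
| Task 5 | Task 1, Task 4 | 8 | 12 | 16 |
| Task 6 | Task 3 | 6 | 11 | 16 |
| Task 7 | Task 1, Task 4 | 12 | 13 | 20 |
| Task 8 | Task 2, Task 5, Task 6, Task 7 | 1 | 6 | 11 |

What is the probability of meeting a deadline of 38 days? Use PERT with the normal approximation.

0.914

te_Task 1 = (8 + 4·14 + 20)/6 = 84/6 = 14; σ²_Task 1 = ((20−8)/6)² = 4.000
te_Task 2 = (1 + 4·2 + 3)/6 = 12/6 = 2; σ²_Task 2 = ((3−1)/6)² = 0.111
te_Task 3 = (8 + 4·11 + 14)/6 = 66/6 = 11; σ²_Task 3 = ((14−8)/6)² = 1.000
te_Task 4 = (10 + 4·13 + 16)/6 = 78/6 = 13; σ²_Task 4 = ((16−10)/6)² = 1.000
te_Task 5 = (8 + 4·12 + 16)/6 = 72/6 = 12; σ²_Task 5 = ((16−8)/6)² = 1.778
te_Task 6 = (6 + 4·11 + 16)/6 = 66/6 = 11; σ²_Task 6 = ((16−6)/6)² = 2.778
te_Task 7 = (12 + 4·13 + 20)/6 = 84/6 = 14; σ²_Task 7 = ((20−12)/6)² = 1.778
te_Task 8 = (1 + 4·6 + 11)/6 = 36/6 = 6; σ²_Task 8 = ((11−1)/6)² = 2.778

Forward pass:
ES_Task 1 = 0; EF_Task 1 = 14
ES_Task 2 = 0; EF_Task 2 = 2
ES_Task 3 = 0; EF_Task 3 = 11
ES_Task 4 = 0; EF_Task 4 = 13
ES_Task 5 = max(EF_Task 1=14, EF_Task 4=13) = 14; EF_Task 5 = 14+12 = 26
ES_Task 6 = 11; EF_Task 6 = 11+11 = 22
ES_Task 7 = max(EF_Task 1=14, EF_Task 4=13) = 14; EF_Task 7 = 14+14 = 28
ES_Task 8 = max(EF_Task 2=2, EF_Task 5=26, EF_Task 6=22, EF_Task 7=28) = 28; EF_Task 8 = 28+6 = 34
Expected project duration μ = 34 days. Critical path: Task 1 → Task 7 → Task 8.

Variance along critical path = 4.000 + 1.778 + 2.778 = 8.556; σ = √8.556 = 2.925 days.
Z = (38 − 34) / 2.925 = 1.368
P(T ≤ 38) = Φ(1.368) ≈ 0.914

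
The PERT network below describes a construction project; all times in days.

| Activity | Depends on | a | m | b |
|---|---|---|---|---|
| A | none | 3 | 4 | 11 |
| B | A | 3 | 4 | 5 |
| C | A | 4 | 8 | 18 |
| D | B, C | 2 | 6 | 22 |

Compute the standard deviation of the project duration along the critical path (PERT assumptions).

te_A = (3 + 4·4 + 11)/6 = 30/6 = 5; σ²_A = ((11−3)/6)² = 1.778
te_B = (3 + 4·4 + 5)/6 = 24/6 = 4; σ²_B = ((5−3)/6)² = 0.111
te_C = (4 + 4·8 + 18)/6 = 54/6 = 9; σ²_C = ((18−4)/6)² = 5.444
te_D = (2 + 4·6 + 22)/6 = 48/6 = 8; σ²_D = ((22−2)/6)² = 11.111

Forward pass:
ES_A = 0; EF_A = 5
ES_B = 5; EF_B = 5+4 = 9
ES_C = 5; EF_C = 5+9 = 14
ES_D = max(EF_B=9, EF_C=14) = 14; EF_D = 14+8 = 22
Expected project duration μ = 22 days. Critical path: A → C → D.

Variance along critical path = 1.778 + 5.444 + 11.111 = 18.333
σ = √18.333 = 4.282 days

4.28 days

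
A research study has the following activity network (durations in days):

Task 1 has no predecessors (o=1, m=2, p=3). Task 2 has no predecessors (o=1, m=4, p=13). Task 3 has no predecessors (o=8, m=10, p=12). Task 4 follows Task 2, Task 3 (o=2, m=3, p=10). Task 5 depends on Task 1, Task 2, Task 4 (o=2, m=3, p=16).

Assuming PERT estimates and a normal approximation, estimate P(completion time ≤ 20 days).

te_Task 1 = (1 + 4·2 + 3)/6 = 12/6 = 2; σ²_Task 1 = ((3−1)/6)² = 0.111
te_Task 2 = (1 + 4·4 + 13)/6 = 30/6 = 5; σ²_Task 2 = ((13−1)/6)² = 4.000
te_Task 3 = (8 + 4·10 + 12)/6 = 60/6 = 10; σ²_Task 3 = ((12−8)/6)² = 0.444
te_Task 4 = (2 + 4·3 + 10)/6 = 24/6 = 4; σ²_Task 4 = ((10−2)/6)² = 1.778
te_Task 5 = (2 + 4·3 + 16)/6 = 30/6 = 5; σ²_Task 5 = ((16−2)/6)² = 5.444

Forward pass:
ES_Task 1 = 0; EF_Task 1 = 2
ES_Task 2 = 0; EF_Task 2 = 5
ES_Task 3 = 0; EF_Task 3 = 10
ES_Task 4 = max(EF_Task 2=5, EF_Task 3=10) = 10; EF_Task 4 = 10+4 = 14
ES_Task 5 = max(EF_Task 1=2, EF_Task 2=5, EF_Task 4=14) = 14; EF_Task 5 = 14+5 = 19
Expected project duration μ = 19 days. Critical path: Task 3 → Task 4 → Task 5.

Variance along critical path = 0.444 + 1.778 + 5.444 = 7.667; σ = √7.667 = 2.769 days.
Z = (20 − 19) / 2.769 = 0.361
P(T ≤ 20) = Φ(0.361) ≈ 0.641

0.641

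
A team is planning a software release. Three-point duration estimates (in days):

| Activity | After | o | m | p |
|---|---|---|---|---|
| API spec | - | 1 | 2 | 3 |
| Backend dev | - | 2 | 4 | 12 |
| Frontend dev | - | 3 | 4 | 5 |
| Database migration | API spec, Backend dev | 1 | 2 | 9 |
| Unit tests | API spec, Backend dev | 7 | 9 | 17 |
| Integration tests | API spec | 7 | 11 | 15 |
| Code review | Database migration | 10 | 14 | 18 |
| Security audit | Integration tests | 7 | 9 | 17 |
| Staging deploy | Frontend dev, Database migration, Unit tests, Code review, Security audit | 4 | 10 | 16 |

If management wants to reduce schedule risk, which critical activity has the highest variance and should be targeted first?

te_API spec = (1 + 4·2 + 3)/6 = 12/6 = 2; σ²_API spec = ((3−1)/6)² = 0.111
te_Backend dev = (2 + 4·4 + 12)/6 = 30/6 = 5; σ²_Backend dev = ((12−2)/6)² = 2.778
te_Frontend dev = (3 + 4·4 + 5)/6 = 24/6 = 4; σ²_Frontend dev = ((5−3)/6)² = 0.111
te_Database migration = (1 + 4·2 + 9)/6 = 18/6 = 3; σ²_Database migration = ((9−1)/6)² = 1.778
te_Unit tests = (7 + 4·9 + 17)/6 = 60/6 = 10; σ²_Unit tests = ((17−7)/6)² = 2.778
te_Integration tests = (7 + 4·11 + 15)/6 = 66/6 = 11; σ²_Integration tests = ((15−7)/6)² = 1.778
te_Code review = (10 + 4·14 + 18)/6 = 84/6 = 14; σ²_Code review = ((18−10)/6)² = 1.778
te_Security audit = (7 + 4·9 + 17)/6 = 60/6 = 10; σ²_Security audit = ((17−7)/6)² = 2.778
te_Staging deploy = (4 + 4·10 + 16)/6 = 60/6 = 10; σ²_Staging deploy = ((16−4)/6)² = 4.000

Forward pass:
ES_API spec = 0; EF_API spec = 2
ES_Backend dev = 0; EF_Backend dev = 5
ES_Frontend dev = 0; EF_Frontend dev = 4
ES_Database migration = max(EF_API spec=2, EF_Backend dev=5) = 5; EF_Database migration = 5+3 = 8
ES_Unit tests = max(EF_API spec=2, EF_Backend dev=5) = 5; EF_Unit tests = 5+10 = 15
ES_Integration tests = 2; EF_Integration tests = 2+11 = 13
ES_Code review = 8; EF_Code review = 8+14 = 22
ES_Security audit = 13; EF_Security audit = 13+10 = 23
ES_Staging deploy = max(EF_Frontend dev=4, EF_Database migration=8, EF_Unit tests=15, EF_Code review=22, EF_Security audit=23) = 23; EF_Staging deploy = 23+10 = 33
Expected project duration μ = 33 days. Critical path: API spec → Integration tests → Security audit → Staging deploy.

Variances on critical path: σ²_API spec=0.111, σ²_Integration tests=1.778, σ²_Security audit=2.778, σ²_Staging deploy=4.000.
Largest is σ²_Staging deploy = 4.000.

Staging deploy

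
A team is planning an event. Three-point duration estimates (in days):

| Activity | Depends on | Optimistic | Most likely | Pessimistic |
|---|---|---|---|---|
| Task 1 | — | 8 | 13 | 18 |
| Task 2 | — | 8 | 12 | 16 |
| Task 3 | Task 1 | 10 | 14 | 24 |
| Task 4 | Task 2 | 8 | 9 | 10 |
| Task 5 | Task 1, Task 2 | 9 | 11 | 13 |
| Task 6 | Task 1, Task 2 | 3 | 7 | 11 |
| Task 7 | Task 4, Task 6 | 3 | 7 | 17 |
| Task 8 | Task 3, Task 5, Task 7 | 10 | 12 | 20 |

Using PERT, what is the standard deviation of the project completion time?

3.18 days

te_Task 1 = (8 + 4·13 + 18)/6 = 78/6 = 13; σ²_Task 1 = ((18−8)/6)² = 2.778
te_Task 2 = (8 + 4·12 + 16)/6 = 72/6 = 12; σ²_Task 2 = ((16−8)/6)² = 1.778
te_Task 3 = (10 + 4·14 + 24)/6 = 90/6 = 15; σ²_Task 3 = ((24−10)/6)² = 5.444
te_Task 4 = (8 + 4·9 + 10)/6 = 54/6 = 9; σ²_Task 4 = ((10−8)/6)² = 0.111
te_Task 5 = (9 + 4·11 + 13)/6 = 66/6 = 11; σ²_Task 5 = ((13−9)/6)² = 0.444
te_Task 6 = (3 + 4·7 + 11)/6 = 42/6 = 7; σ²_Task 6 = ((11−3)/6)² = 1.778
te_Task 7 = (3 + 4·7 + 17)/6 = 48/6 = 8; σ²_Task 7 = ((17−3)/6)² = 5.444
te_Task 8 = (10 + 4·12 + 20)/6 = 78/6 = 13; σ²_Task 8 = ((20−10)/6)² = 2.778

Forward pass:
ES_Task 1 = 0; EF_Task 1 = 13
ES_Task 2 = 0; EF_Task 2 = 12
ES_Task 3 = 13; EF_Task 3 = 13+15 = 28
ES_Task 4 = 12; EF_Task 4 = 12+9 = 21
ES_Task 5 = max(EF_Task 1=13, EF_Task 2=12) = 13; EF_Task 5 = 13+11 = 24
ES_Task 6 = max(EF_Task 1=13, EF_Task 2=12) = 13; EF_Task 6 = 13+7 = 20
ES_Task 7 = max(EF_Task 4=21, EF_Task 6=20) = 21; EF_Task 7 = 21+8 = 29
ES_Task 8 = max(EF_Task 3=28, EF_Task 5=24, EF_Task 7=29) = 29; EF_Task 8 = 29+13 = 42
Expected project duration μ = 42 days. Critical path: Task 2 → Task 4 → Task 7 → Task 8.

Variance along critical path = 1.778 + 0.111 + 5.444 + 2.778 = 10.111
σ = √10.111 = 3.180 days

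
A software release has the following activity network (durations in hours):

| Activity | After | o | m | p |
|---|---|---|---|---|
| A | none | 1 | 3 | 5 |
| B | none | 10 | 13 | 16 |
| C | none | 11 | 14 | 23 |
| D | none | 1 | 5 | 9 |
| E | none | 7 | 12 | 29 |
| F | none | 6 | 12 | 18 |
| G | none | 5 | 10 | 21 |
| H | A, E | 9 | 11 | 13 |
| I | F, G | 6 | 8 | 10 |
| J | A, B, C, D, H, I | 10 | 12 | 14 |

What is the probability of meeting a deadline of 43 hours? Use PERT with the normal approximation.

0.943

te_A = (1 + 4·3 + 5)/6 = 18/6 = 3; σ²_A = ((5−1)/6)² = 0.444
te_B = (10 + 4·13 + 16)/6 = 78/6 = 13; σ²_B = ((16−10)/6)² = 1.000
te_C = (11 + 4·14 + 23)/6 = 90/6 = 15; σ²_C = ((23−11)/6)² = 4.000
te_D = (1 + 4·5 + 9)/6 = 30/6 = 5; σ²_D = ((9−1)/6)² = 1.778
te_E = (7 + 4·12 + 29)/6 = 84/6 = 14; σ²_E = ((29−7)/6)² = 13.444
te_F = (6 + 4·12 + 18)/6 = 72/6 = 12; σ²_F = ((18−6)/6)² = 4.000
te_G = (5 + 4·10 + 21)/6 = 66/6 = 11; σ²_G = ((21−5)/6)² = 7.111
te_H = (9 + 4·11 + 13)/6 = 66/6 = 11; σ²_H = ((13−9)/6)² = 0.444
te_I = (6 + 4·8 + 10)/6 = 48/6 = 8; σ²_I = ((10−6)/6)² = 0.444
te_J = (10 + 4·12 + 14)/6 = 72/6 = 12; σ²_J = ((14−10)/6)² = 0.444

Forward pass:
ES_A = 0; EF_A = 3
ES_B = 0; EF_B = 13
ES_C = 0; EF_C = 15
ES_D = 0; EF_D = 5
ES_E = 0; EF_E = 14
ES_F = 0; EF_F = 12
ES_G = 0; EF_G = 11
ES_H = max(EF_A=3, EF_E=14) = 14; EF_H = 14+11 = 25
ES_I = max(EF_F=12, EF_G=11) = 12; EF_I = 12+8 = 20
ES_J = max(EF_A=3, EF_B=13, EF_C=15, EF_D=5, EF_H=25, EF_I=20) = 25; EF_J = 25+12 = 37
Expected project duration μ = 37 hours. Critical path: E → H → J.

Variance along critical path = 13.444 + 0.444 + 0.444 = 14.333; σ = √14.333 = 3.786 hours.
Z = (43 − 37) / 3.786 = 1.585
P(T ≤ 43) = Φ(1.585) ≈ 0.943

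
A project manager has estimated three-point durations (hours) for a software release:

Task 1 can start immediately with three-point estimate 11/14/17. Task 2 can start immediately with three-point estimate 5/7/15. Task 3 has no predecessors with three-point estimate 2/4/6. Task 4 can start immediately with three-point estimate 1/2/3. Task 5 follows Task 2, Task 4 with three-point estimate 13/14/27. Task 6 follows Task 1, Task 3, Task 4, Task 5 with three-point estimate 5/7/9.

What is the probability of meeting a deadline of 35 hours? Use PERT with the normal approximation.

te_Task 1 = (11 + 4·14 + 17)/6 = 84/6 = 14; σ²_Task 1 = ((17−11)/6)² = 1.000
te_Task 2 = (5 + 4·7 + 15)/6 = 48/6 = 8; σ²_Task 2 = ((15−5)/6)² = 2.778
te_Task 3 = (2 + 4·4 + 6)/6 = 24/6 = 4; σ²_Task 3 = ((6−2)/6)² = 0.444
te_Task 4 = (1 + 4·2 + 3)/6 = 12/6 = 2; σ²_Task 4 = ((3−1)/6)² = 0.111
te_Task 5 = (13 + 4·14 + 27)/6 = 96/6 = 16; σ²_Task 5 = ((27−13)/6)² = 5.444
te_Task 6 = (5 + 4·7 + 9)/6 = 42/6 = 7; σ²_Task 6 = ((9−5)/6)² = 0.444

Forward pass:
ES_Task 1 = 0; EF_Task 1 = 14
ES_Task 2 = 0; EF_Task 2 = 8
ES_Task 3 = 0; EF_Task 3 = 4
ES_Task 4 = 0; EF_Task 4 = 2
ES_Task 5 = max(EF_Task 2=8, EF_Task 4=2) = 8; EF_Task 5 = 8+16 = 24
ES_Task 6 = max(EF_Task 1=14, EF_Task 3=4, EF_Task 4=2, EF_Task 5=24) = 24; EF_Task 6 = 24+7 = 31
Expected project duration μ = 31 hours. Critical path: Task 2 → Task 5 → Task 6.

Variance along critical path = 2.778 + 5.444 + 0.444 = 8.667; σ = √8.667 = 2.944 hours.
Z = (35 − 31) / 2.944 = 1.359
P(T ≤ 35) = Φ(1.359) ≈ 0.913

0.913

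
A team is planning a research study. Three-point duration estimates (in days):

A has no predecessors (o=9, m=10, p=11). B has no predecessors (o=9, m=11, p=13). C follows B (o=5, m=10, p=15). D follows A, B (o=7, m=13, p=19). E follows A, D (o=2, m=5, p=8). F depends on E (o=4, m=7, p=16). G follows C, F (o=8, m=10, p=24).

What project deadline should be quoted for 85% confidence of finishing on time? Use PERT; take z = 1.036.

53.2 days

te_A = (9 + 4·10 + 11)/6 = 60/6 = 10; σ²_A = ((11−9)/6)² = 0.111
te_B = (9 + 4·11 + 13)/6 = 66/6 = 11; σ²_B = ((13−9)/6)² = 0.444
te_C = (5 + 4·10 + 15)/6 = 60/6 = 10; σ²_C = ((15−5)/6)² = 2.778
te_D = (7 + 4·13 + 19)/6 = 78/6 = 13; σ²_D = ((19−7)/6)² = 4.000
te_E = (2 + 4·5 + 8)/6 = 30/6 = 5; σ²_E = ((8−2)/6)² = 1.000
te_F = (4 + 4·7 + 16)/6 = 48/6 = 8; σ²_F = ((16−4)/6)² = 4.000
te_G = (8 + 4·10 + 24)/6 = 72/6 = 12; σ²_G = ((24−8)/6)² = 7.111

Forward pass:
ES_A = 0; EF_A = 10
ES_B = 0; EF_B = 11
ES_C = 11; EF_C = 11+10 = 21
ES_D = max(EF_A=10, EF_B=11) = 11; EF_D = 11+13 = 24
ES_E = max(EF_A=10, EF_D=24) = 24; EF_E = 24+5 = 29
ES_F = 29; EF_F = 29+8 = 37
ES_G = max(EF_C=21, EF_F=37) = 37; EF_G = 37+12 = 49
Expected project duration μ = 49 days. Critical path: B → D → E → F → G.

Variance along critical path = 0.444 + 4.000 + 1.000 + 4.000 + 7.111 = 16.556; σ = 4.069 days.
D = μ + z·σ = 49 + 1.036·4.069 = 53.2 days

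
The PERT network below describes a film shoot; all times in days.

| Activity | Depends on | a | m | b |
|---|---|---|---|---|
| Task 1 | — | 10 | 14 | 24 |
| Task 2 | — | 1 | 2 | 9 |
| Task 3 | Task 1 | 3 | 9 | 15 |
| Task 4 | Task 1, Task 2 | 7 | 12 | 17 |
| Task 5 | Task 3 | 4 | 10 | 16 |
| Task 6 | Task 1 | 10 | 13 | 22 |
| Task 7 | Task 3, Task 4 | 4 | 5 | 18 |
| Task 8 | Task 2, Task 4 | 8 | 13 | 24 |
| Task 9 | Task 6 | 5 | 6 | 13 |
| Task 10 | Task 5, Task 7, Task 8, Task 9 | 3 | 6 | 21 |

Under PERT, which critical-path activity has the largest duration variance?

Task 10

te_Task 1 = (10 + 4·14 + 24)/6 = 90/6 = 15; σ²_Task 1 = ((24−10)/6)² = 5.444
te_Task 2 = (1 + 4·2 + 9)/6 = 18/6 = 3; σ²_Task 2 = ((9−1)/6)² = 1.778
te_Task 3 = (3 + 4·9 + 15)/6 = 54/6 = 9; σ²_Task 3 = ((15−3)/6)² = 4.000
te_Task 4 = (7 + 4·12 + 17)/6 = 72/6 = 12; σ²_Task 4 = ((17−7)/6)² = 2.778
te_Task 5 = (4 + 4·10 + 16)/6 = 60/6 = 10; σ²_Task 5 = ((16−4)/6)² = 4.000
te_Task 6 = (10 + 4·13 + 22)/6 = 84/6 = 14; σ²_Task 6 = ((22−10)/6)² = 4.000
te_Task 7 = (4 + 4·5 + 18)/6 = 42/6 = 7; σ²_Task 7 = ((18−4)/6)² = 5.444
te_Task 8 = (8 + 4·13 + 24)/6 = 84/6 = 14; σ²_Task 8 = ((24−8)/6)² = 7.111
te_Task 9 = (5 + 4·6 + 13)/6 = 42/6 = 7; σ²_Task 9 = ((13−5)/6)² = 1.778
te_Task 10 = (3 + 4·6 + 21)/6 = 48/6 = 8; σ²_Task 10 = ((21−3)/6)² = 9.000

Forward pass:
ES_Task 1 = 0; EF_Task 1 = 15
ES_Task 2 = 0; EF_Task 2 = 3
ES_Task 3 = 15; EF_Task 3 = 15+9 = 24
ES_Task 4 = max(EF_Task 1=15, EF_Task 2=3) = 15; EF_Task 4 = 15+12 = 27
ES_Task 5 = 24; EF_Task 5 = 24+10 = 34
ES_Task 6 = 15; EF_Task 6 = 15+14 = 29
ES_Task 7 = max(EF_Task 3=24, EF_Task 4=27) = 27; EF_Task 7 = 27+7 = 34
ES_Task 8 = max(EF_Task 2=3, EF_Task 4=27) = 27; EF_Task 8 = 27+14 = 41
ES_Task 9 = 29; EF_Task 9 = 29+7 = 36
ES_Task 10 = max(EF_Task 5=34, EF_Task 7=34, EF_Task 8=41, EF_Task 9=36) = 41; EF_Task 10 = 41+8 = 49
Expected project duration μ = 49 days. Critical path: Task 1 → Task 4 → Task 8 → Task 10.

Variances on critical path: σ²_Task 1=5.444, σ²_Task 4=2.778, σ²_Task 8=7.111, σ²_Task 10=9.000.
Largest is σ²_Task 10 = 9.000.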